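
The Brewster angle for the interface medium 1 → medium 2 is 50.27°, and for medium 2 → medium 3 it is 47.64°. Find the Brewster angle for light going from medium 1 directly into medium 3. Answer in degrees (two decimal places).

Each Brewster angle gives a ratio: n₂/n₁ = tan 50.27° = 1.2032, n₃/n₂ = tan 47.64° = 1.0967.
So n₃/n₁ = (n₂/n₁)(n₃/n₂) = 1.2032 × 1.0967 = 1.3195.
θ_B(1→3) = arctan(1.3195) = 52.84°.

θ_B ≈ 52.84°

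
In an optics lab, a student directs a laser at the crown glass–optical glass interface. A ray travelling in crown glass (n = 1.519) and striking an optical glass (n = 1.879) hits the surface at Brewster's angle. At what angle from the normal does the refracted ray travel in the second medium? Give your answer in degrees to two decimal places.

θ_B = arctan(n₂/n₁) = arctan(1.879/1.519) = 51.05°.
At Brewster's angle the reflected and refracted rays are perpendicular, so θ_t = 90° − θ_B = 90° − 51.05° = 38.95°.

θ_t ≈ 38.95°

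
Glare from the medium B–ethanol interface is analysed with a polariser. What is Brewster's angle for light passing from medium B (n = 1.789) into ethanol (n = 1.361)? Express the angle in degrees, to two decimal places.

θ_B ≈ 37.26°

tan θ_B = n₂/n₁ = 1.361/1.789 = 0.7608.
θ_B = arctan(0.7608) = 37.26°.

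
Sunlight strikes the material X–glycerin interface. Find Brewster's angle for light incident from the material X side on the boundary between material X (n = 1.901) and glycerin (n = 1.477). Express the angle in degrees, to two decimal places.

Here n₂/n₁ = 1.477/1.901 = 0.7770, and Brewster's law gives tan θ_B = n₂/n₁.
θ_B = arctan(0.7770) = 37.85°.

θ_B ≈ 37.85°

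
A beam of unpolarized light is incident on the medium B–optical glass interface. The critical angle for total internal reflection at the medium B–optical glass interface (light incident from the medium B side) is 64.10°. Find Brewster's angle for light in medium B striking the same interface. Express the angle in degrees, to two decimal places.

At the critical angle sin θ_c = n₂/n₁, giving n₂/n₁ = sin 64.10° = 0.8996.
Then tan θ_B = n₂/n₁ = 0.8996, so θ_B = arctan 0.8996 = 41.97°.

θ_B ≈ 41.97°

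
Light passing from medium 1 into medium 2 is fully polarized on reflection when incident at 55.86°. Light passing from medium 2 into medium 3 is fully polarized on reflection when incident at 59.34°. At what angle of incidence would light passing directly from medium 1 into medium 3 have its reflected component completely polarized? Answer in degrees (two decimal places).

n₂/n₁ = tan 55.86° = 1.4748 and n₃/n₂ = tan 59.34° = 1.6869.
Multiplying, n₃/n₁ = 1.4748 × 1.6869 = 2.4878, and θ_B(1→3) = arctan 2.4878 = 68.10°.

θ_B ≈ 68.10°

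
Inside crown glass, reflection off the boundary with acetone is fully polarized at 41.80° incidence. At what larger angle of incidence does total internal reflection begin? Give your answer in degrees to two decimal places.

tan θ_B = n₂/n₁ = tan 41.80° = 0.8941.
Total internal reflection: sin θ_c = n₂/n₁ = 0.8941.
θ_c = arcsin(0.8941) = 63.39°.

θ_c ≈ 63.39°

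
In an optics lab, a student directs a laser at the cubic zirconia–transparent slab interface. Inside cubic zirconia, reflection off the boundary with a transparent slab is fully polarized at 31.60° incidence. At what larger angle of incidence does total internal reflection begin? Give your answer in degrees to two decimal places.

tan θ_B = n₂/n₁ = tan 31.60° = 0.6152.
Total internal reflection: sin θ_c = n₂/n₁ = 0.6152.
θ_c = arcsin(0.6152) = 37.97°.

θ_c ≈ 37.97°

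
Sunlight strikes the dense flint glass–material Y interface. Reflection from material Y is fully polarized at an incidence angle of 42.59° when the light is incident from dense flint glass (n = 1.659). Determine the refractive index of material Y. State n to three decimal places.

n ≈ 1.525

Brewster's law: tan θ_B = n₂/n₁ (light incident in dense flint glass, refracted into material Y).
n₂ = n₁ tan θ_B = 1.659 × tan 42.59° = 1.525.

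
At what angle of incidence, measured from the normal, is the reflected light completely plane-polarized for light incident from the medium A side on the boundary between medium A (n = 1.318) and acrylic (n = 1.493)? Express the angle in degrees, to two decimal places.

θ_B ≈ 48.56°

tan θ_B = n₂/n₁ = 1.493/1.318 = 1.1328. Taking the arctangent, θ_B = 48.56°.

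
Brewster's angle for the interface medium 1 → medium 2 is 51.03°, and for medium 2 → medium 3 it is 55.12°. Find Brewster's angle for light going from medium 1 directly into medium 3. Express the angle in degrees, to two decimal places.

n₂/n₁ = tan 51.03° = 1.2362 and n₃/n₂ = tan 55.12° = 1.4345.
Multiplying, n₃/n₁ = 1.2362 × 1.4345 = 1.7734, and θ_B(1→3) = arctan 1.7734 = 60.58°.

θ_B ≈ 60.58°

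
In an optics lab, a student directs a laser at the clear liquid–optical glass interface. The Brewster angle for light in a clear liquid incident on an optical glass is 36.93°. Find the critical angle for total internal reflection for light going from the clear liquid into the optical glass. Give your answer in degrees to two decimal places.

n₂/n₁ = tan 36.93° = 0.7516; the critical angle satisfies sin θ_c = n₂/n₁.
θ_c = arcsin(0.7516) = 48.73°.

θ_c ≈ 48.73°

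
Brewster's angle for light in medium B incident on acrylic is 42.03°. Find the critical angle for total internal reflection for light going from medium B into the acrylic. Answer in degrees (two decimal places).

θ_c ≈ 64.34°

tan θ_B = n₂/n₁ = tan 42.03° = 0.9014.
Total internal reflection: sin θ_c = n₂/n₁ = 0.9014.
θ_c = arcsin(0.9014) = 64.34°.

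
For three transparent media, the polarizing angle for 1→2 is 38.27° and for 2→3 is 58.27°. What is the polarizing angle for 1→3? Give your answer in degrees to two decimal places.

θ_B ≈ 51.91°

Each Brewster angle gives a ratio: n₂/n₁ = tan 38.27° = 0.7889, n₃/n₂ = tan 58.27° = 1.6172.
Multiplying, n₃/n₁ = 0.7889 × 1.6172 = 1.2758, and θ_B(1→3) = arctan 1.2758 = 51.91°.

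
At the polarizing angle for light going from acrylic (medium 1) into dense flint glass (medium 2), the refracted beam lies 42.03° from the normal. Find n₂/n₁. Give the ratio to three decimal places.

At Brewster incidence θ_B = 90° − θ_t = 90° − 42.03° = 47.97°.
Then n₂/n₁ = tan θ_B = tan 47.97° = 1.109.

n₂/n₁ ≈ 1.109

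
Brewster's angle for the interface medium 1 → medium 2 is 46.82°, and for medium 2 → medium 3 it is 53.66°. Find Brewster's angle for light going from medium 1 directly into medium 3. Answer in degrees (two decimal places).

Each Brewster angle gives a ratio: n₂/n₁ = tan 46.82° = 1.0656, n₃/n₂ = tan 53.66° = 1.3593.
n₃/n₁ = 1.4486. Then tan θ_B(1→3) = n₃/n₁, so θ_B(1→3) = arctan(1.4486) = 55.38°.

θ_B ≈ 55.38°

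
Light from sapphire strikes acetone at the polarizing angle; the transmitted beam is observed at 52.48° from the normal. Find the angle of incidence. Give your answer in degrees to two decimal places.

θ_B ≈ 37.52°

At Brewster's angle the reflected and refracted rays are perpendicular, so θ_B + θ_t = 90°.
So θ_B = 90° − θ_t = 90° − 52.48° = 37.52°.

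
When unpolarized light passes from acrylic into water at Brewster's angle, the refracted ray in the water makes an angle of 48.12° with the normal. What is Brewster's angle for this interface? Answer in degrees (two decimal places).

At Brewster's angle the reflected and refracted rays are perpendicular, so θ_B + θ_t = 90°.
So θ_B = 90° − θ_t = 90° − 48.12° = 41.88°.

θ_B ≈ 41.88°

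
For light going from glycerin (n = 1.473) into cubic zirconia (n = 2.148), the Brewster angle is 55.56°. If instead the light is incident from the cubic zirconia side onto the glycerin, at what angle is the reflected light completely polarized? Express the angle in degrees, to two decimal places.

tan θ_B' = n₁/n₂ = 1/tan θ_B, so θ_B' = 90° − θ_B.
θ_B' = 90° − 55.56° = 34.44°.

θ_B' ≈ 34.44°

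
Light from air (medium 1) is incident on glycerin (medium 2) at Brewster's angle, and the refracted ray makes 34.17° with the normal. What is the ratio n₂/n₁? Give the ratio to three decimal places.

θ_B + θ_t = 90°, so θ_B = 90° − 34.17° = 55.83°.
tan θ_B = n₂/n₁, so n₂/n₁ = tan 55.83° = 1.473.

n₂/n₁ ≈ 1.473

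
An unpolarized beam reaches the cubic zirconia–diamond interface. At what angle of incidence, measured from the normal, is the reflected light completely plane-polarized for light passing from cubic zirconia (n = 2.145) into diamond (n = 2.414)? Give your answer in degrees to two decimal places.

tan θ_B = n₂/n₁ = 2.414/2.145 = 1.1254.
θ_B = arctan(1.1254) = 48.38°.

θ_B ≈ 48.38°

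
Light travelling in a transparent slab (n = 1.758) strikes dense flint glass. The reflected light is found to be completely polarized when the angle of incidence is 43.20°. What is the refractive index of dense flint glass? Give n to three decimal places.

Full polarization of the reflected beam means tan θ_B = n₂/n₁, where n₁ is the incident medium (a transparent slab).
n₂ = n₁ tan θ_B = 1.758 × tan 43.20° = 1.651.

n ≈ 1.651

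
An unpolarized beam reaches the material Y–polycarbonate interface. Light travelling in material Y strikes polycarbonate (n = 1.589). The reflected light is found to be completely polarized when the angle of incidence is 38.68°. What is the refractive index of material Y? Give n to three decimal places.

Brewster's law: tan θ_B = n₂/n₁ (light incident in material Y, refracted into polycarbonate).
n₁ = n₂ / tan θ_B = 1.589 / tan 38.68° = 1.985.

n ≈ 1.985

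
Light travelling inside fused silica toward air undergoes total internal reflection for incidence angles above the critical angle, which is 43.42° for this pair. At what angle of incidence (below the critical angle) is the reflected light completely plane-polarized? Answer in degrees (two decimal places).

At the critical angle sin θ_c = n₂/n₁, giving n₂/n₁ = sin 43.42° = 0.6873.
Then tan θ_B = n₂/n₁ = 0.6873, so θ_B = arctan 0.6873 = 34.50°.

θ_B ≈ 34.50°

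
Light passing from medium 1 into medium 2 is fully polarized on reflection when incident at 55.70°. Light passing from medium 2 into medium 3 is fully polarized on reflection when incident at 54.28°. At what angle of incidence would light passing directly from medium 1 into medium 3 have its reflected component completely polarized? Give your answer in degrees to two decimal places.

θ_B ≈ 63.87°

tan θ_B(1→2) = n₂/n₁ = tan 55.70° = 1.4659.
tan θ_B(2→3) = n₃/n₂ = tan 54.28° = 1.3906.
n₃/n₁ = 2.0386. Then tan θ_B(1→3) = n₃/n₁, so θ_B(1→3) = arctan(2.0386) = 63.87°.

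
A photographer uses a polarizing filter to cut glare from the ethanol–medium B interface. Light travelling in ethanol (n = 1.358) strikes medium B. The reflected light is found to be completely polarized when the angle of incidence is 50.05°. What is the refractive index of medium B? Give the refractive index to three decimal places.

n ≈ 1.621

Brewster's law: tan θ_B = n₂/n₁ (light incident in ethanol, refracted into medium B).
n₂ = n₁ tan θ_B = 1.358 × tan 50.05° = 1.621.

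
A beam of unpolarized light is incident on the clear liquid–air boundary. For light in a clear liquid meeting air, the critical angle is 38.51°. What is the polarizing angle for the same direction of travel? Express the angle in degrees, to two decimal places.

At the critical angle sin θ_c = n₂/n₁, giving n₂/n₁ = sin 38.51° = 0.6227.
Then tan θ_B = n₂/n₁ = 0.6227, so θ_B = arctan 0.6227 = 31.91°.

θ_B ≈ 31.91°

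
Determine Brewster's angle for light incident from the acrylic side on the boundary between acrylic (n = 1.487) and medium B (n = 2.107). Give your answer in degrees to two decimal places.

Brewster's condition: tan θ_B = n₂/n₁ = 2.107/1.487 = 1.4169.
So θ_B = arctan 1.4169 = 54.79°.

θ_B ≈ 54.79°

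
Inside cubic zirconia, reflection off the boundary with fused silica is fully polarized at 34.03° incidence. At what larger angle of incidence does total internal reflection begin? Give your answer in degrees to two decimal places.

tan θ_B = n₂/n₁ = tan 34.03° = 0.6753.
Total internal reflection: sin θ_c = n₂/n₁ = 0.6753.
θ_c = arcsin(0.6753) = 42.48°.

θ_c ≈ 42.48°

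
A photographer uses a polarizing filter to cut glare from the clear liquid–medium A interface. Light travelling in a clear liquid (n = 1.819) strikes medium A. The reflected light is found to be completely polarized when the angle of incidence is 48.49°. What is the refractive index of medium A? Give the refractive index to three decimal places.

Full polarization of the reflected beam means tan θ_B = n₂/n₁, where n₁ is the incident medium (a clear liquid).
n₂ = n₁ tan θ_B = 1.819 × tan 48.49° = 2.055.

n ≈ 2.055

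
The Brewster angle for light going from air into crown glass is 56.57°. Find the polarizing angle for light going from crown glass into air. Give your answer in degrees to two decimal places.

The two Brewster angles are complementary: θ_B' = 90° − θ_B = 90° − 56.57° = 33.43°.

θ_B' ≈ 33.43°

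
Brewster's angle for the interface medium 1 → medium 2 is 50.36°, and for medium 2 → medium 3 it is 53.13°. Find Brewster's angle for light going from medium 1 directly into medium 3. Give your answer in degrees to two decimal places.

Each Brewster angle gives a ratio: n₂/n₁ = tan 50.36° = 1.2071, n₃/n₂ = tan 53.13° = 1.3333.
Multiplying, n₃/n₁ = 1.2071 × 1.3333 = 1.6094, and θ_B(1→3) = arctan 1.6094 = 58.15°.

θ_B ≈ 58.15°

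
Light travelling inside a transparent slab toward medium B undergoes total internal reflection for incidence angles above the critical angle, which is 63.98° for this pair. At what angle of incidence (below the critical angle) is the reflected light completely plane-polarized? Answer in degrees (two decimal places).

θ_B ≈ 41.94°

n₂/n₁ = sin θ_c = sin 63.98° = 0.8986.
tan θ_B equals the same ratio, so θ_B = arctan(0.8986) = 41.94°.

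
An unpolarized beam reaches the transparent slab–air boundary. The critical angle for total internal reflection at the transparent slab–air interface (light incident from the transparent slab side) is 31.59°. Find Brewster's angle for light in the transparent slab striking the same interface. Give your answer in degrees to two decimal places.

θ_B ≈ 27.65°

sin θ_c = n₂/n₁, so n₂/n₁ = sin 31.59° = 0.5238.
Brewster: tan θ_B = n₂/n₁ = 0.5238.
θ_B = arctan(0.5238) = 27.65°.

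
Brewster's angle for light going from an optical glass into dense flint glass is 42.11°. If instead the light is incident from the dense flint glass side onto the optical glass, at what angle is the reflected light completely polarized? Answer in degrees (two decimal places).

tan θ_B' = n₁/n₂ = 1/tan θ_B, so θ_B' = 90° − θ_B.
θ_B' = 90° − 42.11° = 47.89°.

θ_B' ≈ 47.89°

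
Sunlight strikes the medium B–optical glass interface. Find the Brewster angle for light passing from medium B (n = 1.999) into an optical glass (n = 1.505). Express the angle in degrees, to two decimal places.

Here n₂/n₁ = 1.505/1.999 = 0.7529, and Brewster's law gives tan θ_B = n₂/n₁. Taking the arctangent, θ_B = 36.98°.

θ_B ≈ 36.98°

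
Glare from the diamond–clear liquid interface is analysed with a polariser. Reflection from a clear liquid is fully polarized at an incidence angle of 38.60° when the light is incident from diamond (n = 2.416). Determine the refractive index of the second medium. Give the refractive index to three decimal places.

n ≈ 1.929

At the polarizing angle, tan θ_B = n₂/n₁ with n₁ on the incident side (diamond) and n₂ on the transmitted side (a clear liquid).
n₂ = n₁ tan θ_B = 2.416 × tan 38.60° = 1.929.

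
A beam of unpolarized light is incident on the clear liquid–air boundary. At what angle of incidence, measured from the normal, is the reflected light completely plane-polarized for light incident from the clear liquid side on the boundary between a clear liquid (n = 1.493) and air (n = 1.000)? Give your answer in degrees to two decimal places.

θ_B ≈ 33.81°

Brewster's condition: tan θ_B = n₂/n₁ = 1.000/1.493 = 0.6698. Taking the arctangent, θ_B = 33.81°.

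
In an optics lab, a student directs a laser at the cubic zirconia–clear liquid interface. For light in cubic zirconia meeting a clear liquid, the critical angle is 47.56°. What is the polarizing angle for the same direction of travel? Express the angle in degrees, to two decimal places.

n₂/n₁ = sin θ_c = sin 47.56° = 0.7380.
tan θ_B equals the same ratio, so θ_B = arctan(0.7380) = 36.43°.

θ_B ≈ 36.43°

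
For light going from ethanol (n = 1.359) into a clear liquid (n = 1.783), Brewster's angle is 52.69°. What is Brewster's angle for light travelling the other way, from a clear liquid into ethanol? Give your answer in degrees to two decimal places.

The two Brewster angles are complementary: θ_B' = 90° − θ_B = 90° − 52.69° = 37.31°.

θ_B' ≈ 37.31°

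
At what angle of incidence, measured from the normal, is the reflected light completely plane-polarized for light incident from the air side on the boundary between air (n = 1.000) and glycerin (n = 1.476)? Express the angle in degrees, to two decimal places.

Here n₂/n₁ = 1.476/1.000 = 1.4760, and Brewster's law gives tan θ_B = n₂/n₁.
So θ_B = arctan 1.4760 = 55.88°.

θ_B ≈ 55.88°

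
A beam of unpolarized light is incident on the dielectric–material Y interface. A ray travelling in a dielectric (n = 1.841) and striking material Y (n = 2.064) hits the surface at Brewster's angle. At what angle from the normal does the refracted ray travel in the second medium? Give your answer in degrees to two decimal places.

tan θ_B = n₂/n₁ = 2.064/1.841 = 1.1211, so θ_B = 48.27°.
At Brewster's angle the reflected and refracted rays are perpendicular, so θ_t = 90° − θ_B = 90° − 48.27° = 41.73°.

θ_t ≈ 41.73°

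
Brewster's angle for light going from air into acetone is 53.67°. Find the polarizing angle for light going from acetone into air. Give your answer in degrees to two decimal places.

θ_B' ≈ 36.33°

Reversing the direction swaps n₁ and n₂, so tan θ_B' = 1/tan θ_B and θ_B' = 90° − θ_B.
Hence θ_B' = 90° − 53.67° = 36.33°.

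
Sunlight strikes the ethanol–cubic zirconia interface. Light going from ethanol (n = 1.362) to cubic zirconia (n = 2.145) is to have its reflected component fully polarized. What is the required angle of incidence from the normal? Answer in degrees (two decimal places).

Here n₂/n₁ = 2.145/1.362 = 1.5749, and Brewster's law gives tan θ_B = n₂/n₁.
So θ_B = arctan 1.5749 = 57.59°.

θ_B ≈ 57.59°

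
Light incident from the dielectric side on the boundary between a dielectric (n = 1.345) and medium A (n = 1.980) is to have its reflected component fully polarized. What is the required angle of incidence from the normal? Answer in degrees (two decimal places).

θ_B ≈ 55.81°

Here n₂/n₁ = 1.980/1.345 = 1.4721, and Brewster's law gives tan θ_B = n₂/n₁.
θ_B = arctan(1.4721) = 55.81°.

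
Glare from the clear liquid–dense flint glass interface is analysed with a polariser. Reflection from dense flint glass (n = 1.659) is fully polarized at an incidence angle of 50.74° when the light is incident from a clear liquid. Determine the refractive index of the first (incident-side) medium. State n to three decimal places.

n ≈ 1.356

Brewster's law: tan θ_B = n₂/n₁ (light incident in a clear liquid, refracted into dense flint glass).
n₁ = n₂ / tan θ_B = 1.659 / tan 50.74° = 1.356.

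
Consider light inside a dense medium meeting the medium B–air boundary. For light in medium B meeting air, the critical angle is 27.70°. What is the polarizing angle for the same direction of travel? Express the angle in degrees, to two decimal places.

θ_B ≈ 24.93°

sin θ_c = n₂/n₁, so n₂/n₁ = sin 27.70° = 0.4648.
Brewster: tan θ_B = n₂/n₁ = 0.4648.
θ_B = arctan(0.4648) = 24.93°.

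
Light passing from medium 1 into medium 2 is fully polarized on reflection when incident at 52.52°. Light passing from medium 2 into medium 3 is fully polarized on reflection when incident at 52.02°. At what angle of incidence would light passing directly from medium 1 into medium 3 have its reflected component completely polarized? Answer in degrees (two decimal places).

θ_B ≈ 59.09°

n₂/n₁ = tan 52.52° = 1.3042 and n₃/n₂ = tan 52.02° = 1.2809.
n₃/n₁ = 1.6705. Then tan θ_B(1→3) = n₃/n₁, so θ_B(1→3) = arctan(1.6705) = 59.09°.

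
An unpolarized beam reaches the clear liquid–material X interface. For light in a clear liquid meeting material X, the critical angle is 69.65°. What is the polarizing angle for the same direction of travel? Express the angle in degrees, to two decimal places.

At the critical angle sin θ_c = n₂/n₁, giving n₂/n₁ = sin 69.65° = 0.9376.
Then tan θ_B = n₂/n₁ = 0.9376, so θ_B = arctan 0.9376 = 43.16°.

θ_B ≈ 43.16°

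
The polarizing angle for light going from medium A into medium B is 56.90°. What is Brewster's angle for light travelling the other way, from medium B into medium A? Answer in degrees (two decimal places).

θ_B' ≈ 33.10°

Reversing the direction swaps n₁ and n₂, so tan θ_B' = 1/tan θ_B and θ_B' = 90° − θ_B.
Hence θ_B' = 90° − 56.90° = 33.10°.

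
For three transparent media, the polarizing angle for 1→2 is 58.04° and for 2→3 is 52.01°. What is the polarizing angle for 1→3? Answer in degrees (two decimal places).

tan θ_B(1→2) = n₂/n₁ = tan 58.04° = 1.6028.
tan θ_B(2→3) = n₃/n₂ = tan 52.01° = 1.2804.
So n₃/n₁ = (n₂/n₁)(n₃/n₂) = 1.6028 × 1.2804 = 2.0523.
θ_B(1→3) = arctan(2.0523) = 64.02°.

θ_B ≈ 64.02°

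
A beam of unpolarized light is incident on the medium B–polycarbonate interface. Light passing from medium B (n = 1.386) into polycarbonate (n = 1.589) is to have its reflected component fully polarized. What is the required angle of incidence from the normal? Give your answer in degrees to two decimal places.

Brewster's condition: tan θ_B = n₂/n₁ = 1.589/1.386 = 1.1465. Taking the arctangent, θ_B = 48.90°.

θ_B ≈ 48.90°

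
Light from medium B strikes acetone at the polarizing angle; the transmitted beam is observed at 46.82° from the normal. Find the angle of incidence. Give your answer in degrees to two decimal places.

θ_B ≈ 43.18°

At Brewster's angle the reflected and refracted rays are perpendicular, so θ_B + θ_t = 90°.
θ_B = 90° − 46.82° = 43.18°.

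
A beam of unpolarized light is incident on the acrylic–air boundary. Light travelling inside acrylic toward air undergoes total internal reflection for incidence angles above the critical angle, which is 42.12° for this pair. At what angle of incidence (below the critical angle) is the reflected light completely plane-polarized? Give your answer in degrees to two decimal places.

n₂/n₁ = sin θ_c = sin 42.12° = 0.6707.
tan θ_B equals the same ratio, so θ_B = arctan(0.6707) = 33.85°.

θ_B ≈ 33.85°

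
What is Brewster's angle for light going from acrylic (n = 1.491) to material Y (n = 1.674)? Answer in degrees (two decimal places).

θ_B ≈ 48.31°

Here n₂/n₁ = 1.674/1.491 = 1.1227, and Brewster's law gives tan θ_B = n₂/n₁.
So θ_B = arctan 1.1227 = 48.31°.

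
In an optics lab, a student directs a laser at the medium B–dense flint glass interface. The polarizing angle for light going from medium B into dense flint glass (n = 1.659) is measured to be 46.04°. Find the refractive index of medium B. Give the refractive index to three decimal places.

n ≈ 1.600

At the polarizing angle, tan θ_B = n₂/n₁ with n₁ on the incident side (medium B) and n₂ on the transmitted side (dense flint glass).
n₁ = n₂ / tan θ_B = 1.659 / tan 46.04° = 1.600.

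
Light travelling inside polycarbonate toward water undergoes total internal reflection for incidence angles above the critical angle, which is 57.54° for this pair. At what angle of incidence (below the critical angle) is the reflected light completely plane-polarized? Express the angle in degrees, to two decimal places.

n₂/n₁ = sin θ_c = sin 57.54° = 0.8438.
tan θ_B equals the same ratio, so θ_B = arctan(0.8438) = 40.16°.

θ_B ≈ 40.16°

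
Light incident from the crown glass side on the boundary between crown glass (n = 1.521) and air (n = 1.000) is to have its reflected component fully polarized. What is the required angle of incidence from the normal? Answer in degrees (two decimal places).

θ_B ≈ 33.32°

The reflected p-component vanishes when tan θ_B = n₂/n₁.
Here n₂/n₁ = 1.000/1.521 = 0.6575, and Brewster's law gives tan θ_B = n₂/n₁. Taking the arctangent, θ_B = 33.32°.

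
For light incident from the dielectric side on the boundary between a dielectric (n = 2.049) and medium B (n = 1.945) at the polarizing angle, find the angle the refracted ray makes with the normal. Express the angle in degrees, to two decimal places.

First find Brewster's angle: tan θ_B = 1.945/2.049 = 0.9492, giving θ_B = 43.51°.
Since θ_B + θ_t = 90° at Brewster incidence, θ_t = 90° − 43.51° = 46.49°.

θ_t ≈ 46.49°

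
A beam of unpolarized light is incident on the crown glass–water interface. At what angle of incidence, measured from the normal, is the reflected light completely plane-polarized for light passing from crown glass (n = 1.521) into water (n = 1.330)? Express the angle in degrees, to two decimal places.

The reflected p-component vanishes when tan θ_B = n₂/n₁.
Here n₂/n₁ = 1.330/1.521 = 0.8744, and Brewster's law gives tan θ_B = n₂/n₁. Taking the arctangent, θ_B = 41.17°.

θ_B ≈ 41.17°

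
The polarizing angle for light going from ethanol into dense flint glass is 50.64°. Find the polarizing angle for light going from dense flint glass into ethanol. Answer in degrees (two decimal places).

Reversing the direction swaps n₁ and n₂, so tan θ_B' = 1/tan θ_B and θ_B' = 90° − θ_B.
Hence θ_B' = 90° − 50.64° = 39.36°.

θ_B' ≈ 39.36°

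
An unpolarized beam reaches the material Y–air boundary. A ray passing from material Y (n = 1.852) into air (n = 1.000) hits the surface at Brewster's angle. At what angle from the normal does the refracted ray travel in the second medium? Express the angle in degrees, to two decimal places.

θ_t ≈ 61.63°

First find Brewster's angle: tan θ_B = 1.000/1.852 = 0.5400, giving θ_B = 28.37°.
At Brewster's angle the reflected and refracted rays are perpendicular, so θ_t = 90° − θ_B = 90° − 28.37° = 61.63°.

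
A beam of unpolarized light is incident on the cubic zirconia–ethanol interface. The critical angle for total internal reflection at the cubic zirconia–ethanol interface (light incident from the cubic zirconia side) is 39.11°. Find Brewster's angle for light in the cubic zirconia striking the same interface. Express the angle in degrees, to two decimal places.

θ_B ≈ 32.24°

At the critical angle sin θ_c = n₂/n₁, giving n₂/n₁ = sin 39.11° = 0.6308.
Then tan θ_B = n₂/n₁ = 0.6308, so θ_B = arctan 0.6308 = 32.24°.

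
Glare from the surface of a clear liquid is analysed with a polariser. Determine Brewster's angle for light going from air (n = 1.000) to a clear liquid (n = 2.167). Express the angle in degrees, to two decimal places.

θ_B ≈ 65.23°

The reflected p-component vanishes when tan θ_B = n₂/n₁.
Brewster's condition: tan θ_B = n₂/n₁ = 2.167/1.000 = 2.1670.
So θ_B = arctan 2.1670 = 65.23°.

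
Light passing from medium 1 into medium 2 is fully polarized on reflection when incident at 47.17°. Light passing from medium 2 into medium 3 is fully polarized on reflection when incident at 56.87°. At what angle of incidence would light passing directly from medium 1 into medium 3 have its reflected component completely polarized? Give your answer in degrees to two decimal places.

n₂/n₁ = tan 47.17° = 1.0788 and n₃/n₂ = tan 56.87° = 1.5322.
So n₃/n₁ = (n₂/n₁)(n₃/n₂) = 1.0788 × 1.5322 = 1.6529.
θ_B(1→3) = arctan(1.6529) = 58.83°.

θ_B ≈ 58.83°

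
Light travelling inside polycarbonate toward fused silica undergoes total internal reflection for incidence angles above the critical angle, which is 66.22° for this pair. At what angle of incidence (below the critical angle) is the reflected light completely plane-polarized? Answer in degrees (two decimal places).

n₂/n₁ = sin θ_c = sin 66.22° = 0.9151.
tan θ_B equals the same ratio, so θ_B = arctan(0.9151) = 42.46°.

θ_B ≈ 42.46°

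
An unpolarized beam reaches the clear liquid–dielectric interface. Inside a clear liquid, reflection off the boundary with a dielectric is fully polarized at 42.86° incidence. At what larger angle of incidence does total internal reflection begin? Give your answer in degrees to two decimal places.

From Brewster, n₂/n₁ = tan θ_B = tan 42.86° = 0.9280.
Then sin θ_c = n₂/n₁ = 0.9280, so θ_c = arcsin 0.9280 = 68.12°.

θ_c ≈ 68.12°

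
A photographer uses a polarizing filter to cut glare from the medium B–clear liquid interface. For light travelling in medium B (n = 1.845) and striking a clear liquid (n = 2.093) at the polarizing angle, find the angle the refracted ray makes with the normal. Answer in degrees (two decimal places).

First find Brewster's angle: tan θ_B = 2.093/1.845 = 1.1344, giving θ_B = 48.60°.
The refracted ray is perpendicular to the reflected ray, so θ_t = 90° − θ_B = 41.40°.

θ_t ≈ 41.40°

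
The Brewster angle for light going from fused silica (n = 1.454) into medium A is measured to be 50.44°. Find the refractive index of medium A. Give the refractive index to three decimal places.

Brewster's law: tan θ_B = n₂/n₁ (light incident in fused silica, refracted into medium A).
n₂ = n₁ tan θ_B = 1.454 × tan 50.44° = 1.760.

n ≈ 1.760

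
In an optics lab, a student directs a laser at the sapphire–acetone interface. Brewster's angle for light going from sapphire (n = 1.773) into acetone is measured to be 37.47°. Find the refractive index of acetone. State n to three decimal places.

Full polarization of the reflected beam means tan θ_B = n₂/n₁, where n₁ is the incident medium (sapphire).
n₂ = n₁ tan θ_B = 1.773 × tan 37.47° = 1.359.

n ≈ 1.359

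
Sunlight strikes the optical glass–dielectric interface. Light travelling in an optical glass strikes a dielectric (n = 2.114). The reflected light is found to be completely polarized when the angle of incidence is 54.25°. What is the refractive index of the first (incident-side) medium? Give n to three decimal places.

n ≈ 1.522

Brewster's law: tan θ_B = n₂/n₁ (light incident in an optical glass, refracted into a dielectric).
n₁ = n₂ / tan θ_B = 2.114 / tan 54.25° = 1.522.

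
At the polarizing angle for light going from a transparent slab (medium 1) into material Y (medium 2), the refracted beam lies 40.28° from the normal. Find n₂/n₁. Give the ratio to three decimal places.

At Brewster incidence θ_B = 90° − θ_t = 90° − 40.28° = 49.72°.
tan θ_B = n₂/n₁, so n₂/n₁ = tan 49.72° = 1.180.

n₂/n₁ ≈ 1.180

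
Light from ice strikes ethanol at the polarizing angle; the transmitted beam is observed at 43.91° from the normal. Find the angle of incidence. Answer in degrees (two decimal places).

θ_B ≈ 46.09°

At Brewster's angle the reflected and refracted rays are perpendicular, so θ_B + θ_t = 90°.
θ_B = 90° − 43.91° = 46.09°.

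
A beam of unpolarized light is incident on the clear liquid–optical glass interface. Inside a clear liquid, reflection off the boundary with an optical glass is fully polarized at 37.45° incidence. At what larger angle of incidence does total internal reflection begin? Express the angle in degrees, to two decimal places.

n₂/n₁ = tan 37.45° = 0.7659; the critical angle satisfies sin θ_c = n₂/n₁.
θ_c = arcsin(0.7659) = 49.99°.

θ_c ≈ 49.99°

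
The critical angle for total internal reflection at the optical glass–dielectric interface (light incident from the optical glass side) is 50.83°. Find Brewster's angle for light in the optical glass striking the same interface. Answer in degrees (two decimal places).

sin θ_c = n₂/n₁, so n₂/n₁ = sin 50.83° = 0.7753.
Brewster: tan θ_B = n₂/n₁ = 0.7753.
θ_B = arctan(0.7753) = 37.79°.

θ_B ≈ 37.79°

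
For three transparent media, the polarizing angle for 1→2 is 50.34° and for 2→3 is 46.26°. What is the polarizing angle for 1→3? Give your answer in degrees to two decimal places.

θ_B ≈ 51.57°

tan θ_B(1→2) = n₂/n₁ = tan 50.34° = 1.2062.
tan θ_B(2→3) = n₃/n₂ = tan 46.26° = 1.0450.
n₃/n₁ = 1.2605. Then tan θ_B(1→3) = n₃/n₁, so θ_B(1→3) = arctan(1.2605) = 51.57°.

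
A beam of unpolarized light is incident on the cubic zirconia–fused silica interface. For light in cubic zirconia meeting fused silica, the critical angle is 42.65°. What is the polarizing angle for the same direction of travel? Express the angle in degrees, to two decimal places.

θ_B ≈ 34.12°

n₂/n₁ = sin θ_c = sin 42.65° = 0.6775.
tan θ_B equals the same ratio, so θ_B = arctan(0.6775) = 34.12°.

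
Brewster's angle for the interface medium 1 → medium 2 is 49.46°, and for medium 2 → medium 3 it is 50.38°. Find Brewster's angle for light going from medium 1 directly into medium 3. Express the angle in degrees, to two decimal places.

θ_B ≈ 54.70°

Each Brewster angle gives a ratio: n₂/n₁ = tan 49.46° = 1.1692, n₃/n₂ = tan 50.38° = 1.2079.
So n₃/n₁ = (n₂/n₁)(n₃/n₂) = 1.1692 × 1.2079 = 1.4123.
θ_B(1→3) = arctan(1.4123) = 54.70°.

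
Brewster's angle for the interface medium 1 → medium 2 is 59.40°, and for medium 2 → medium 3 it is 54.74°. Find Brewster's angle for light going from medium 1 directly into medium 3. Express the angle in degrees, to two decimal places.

Each Brewster angle gives a ratio: n₂/n₁ = tan 59.40° = 1.6909, n₃/n₂ = tan 54.74° = 1.4144.
n₃/n₁ = 2.3917. Then tan θ_B(1→3) = n₃/n₁, so θ_B(1→3) = arctan(2.3917) = 67.31°.

θ_B ≈ 67.31°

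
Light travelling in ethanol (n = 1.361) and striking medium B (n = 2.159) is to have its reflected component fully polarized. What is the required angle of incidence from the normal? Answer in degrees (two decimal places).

θ_B ≈ 57.77°

At Brewster's angle the reflected and refracted rays are perpendicular, which with Snell's law gives tan θ_B = n₂/n₁.
tan θ_B = n₂/n₁ = 2.159/1.361 = 1.5863.
θ_B = arctan(1.5863) = 57.77°.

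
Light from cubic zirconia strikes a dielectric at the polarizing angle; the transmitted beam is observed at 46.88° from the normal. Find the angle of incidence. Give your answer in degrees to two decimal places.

Brewster's condition makes the reflected and refracted beams perpendicular: θ_B + θ_t = 90°.
So θ_B = 90° − θ_t = 90° − 46.88° = 43.12°.

θ_B ≈ 43.12°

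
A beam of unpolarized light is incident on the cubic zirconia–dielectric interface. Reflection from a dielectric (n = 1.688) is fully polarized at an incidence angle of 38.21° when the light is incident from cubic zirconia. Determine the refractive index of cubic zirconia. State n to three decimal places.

Brewster's law: tan θ_B = n₂/n₁ (light incident in cubic zirconia, refracted into a dielectric).
n₁ = n₂ / tan θ_B = 1.688 / tan 38.21° = 2.144.

n ≈ 2.144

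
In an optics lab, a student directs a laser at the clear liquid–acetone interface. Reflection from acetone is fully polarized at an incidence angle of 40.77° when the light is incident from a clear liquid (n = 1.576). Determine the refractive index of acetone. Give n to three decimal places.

Full polarization of the reflected beam means tan θ_B = n₂/n₁, where n₁ is the incident medium (a clear liquid).
n₂ = n₁ tan θ_B = 1.576 × tan 40.77° = 1.359.

n ≈ 1.359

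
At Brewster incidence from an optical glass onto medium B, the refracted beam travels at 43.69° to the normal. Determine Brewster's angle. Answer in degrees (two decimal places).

Since the reflected and refracted rays are at right angles at the polarizing angle, θ_B + θ_t = 90°.
θ_B = 90° − 43.69° = 46.31°.

θ_B ≈ 46.31°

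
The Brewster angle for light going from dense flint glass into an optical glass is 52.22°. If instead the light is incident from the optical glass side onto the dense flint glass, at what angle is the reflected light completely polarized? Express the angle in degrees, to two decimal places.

θ_B' ≈ 37.78°

Reversing the direction swaps n₁ and n₂, so tan θ_B' = 1/tan θ_B and θ_B' = 90° − θ_B.
Hence θ_B' = 90° − 52.22° = 37.78°.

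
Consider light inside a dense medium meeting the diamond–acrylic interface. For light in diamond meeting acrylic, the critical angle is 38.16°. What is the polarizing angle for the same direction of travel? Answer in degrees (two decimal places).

n₂/n₁ = sin θ_c = sin 38.16° = 0.6179.
tan θ_B equals the same ratio, so θ_B = arctan(0.6179) = 31.71°.

θ_B ≈ 31.71°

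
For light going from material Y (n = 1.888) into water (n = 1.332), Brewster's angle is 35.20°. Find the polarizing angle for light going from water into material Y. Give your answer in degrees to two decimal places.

Reversing the direction swaps n₁ and n₂, so tan θ_B' = 1/tan θ_B and θ_B' = 90° − θ_B.
Hence θ_B' = 90° − 35.20° = 54.80°.

θ_B' ≈ 54.80°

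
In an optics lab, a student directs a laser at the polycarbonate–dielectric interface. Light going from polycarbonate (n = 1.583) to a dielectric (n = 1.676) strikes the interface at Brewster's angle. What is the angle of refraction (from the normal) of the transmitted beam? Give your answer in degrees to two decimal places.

θ_t ≈ 43.37°

First find Brewster's angle: tan θ_B = 1.676/1.583 = 1.0587, giving θ_B = 46.63°.
At Brewster's angle the reflected and refracted rays are perpendicular, so θ_t = 90° − θ_B = 90° − 46.63° = 43.37°.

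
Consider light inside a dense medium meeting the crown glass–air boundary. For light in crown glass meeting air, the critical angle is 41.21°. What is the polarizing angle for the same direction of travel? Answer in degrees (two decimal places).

sin θ_c = n₂/n₁, so n₂/n₁ = sin 41.21° = 0.6588.
Brewster: tan θ_B = n₂/n₁ = 0.6588.
θ_B = arctan(0.6588) = 33.38°.

θ_B ≈ 33.38°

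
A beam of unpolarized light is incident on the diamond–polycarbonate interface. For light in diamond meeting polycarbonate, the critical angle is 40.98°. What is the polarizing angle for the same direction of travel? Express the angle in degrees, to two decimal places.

n₂/n₁ = sin θ_c = sin 40.98° = 0.6558.
tan θ_B equals the same ratio, so θ_B = arctan(0.6558) = 33.26°.

θ_B ≈ 33.26°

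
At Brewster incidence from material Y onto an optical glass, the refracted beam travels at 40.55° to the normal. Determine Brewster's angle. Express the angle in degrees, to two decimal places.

θ_B ≈ 49.45°

Brewster's condition makes the reflected and refracted beams perpendicular: θ_B + θ_t = 90°.
θ_B = 90° − 40.55° = 49.45°.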